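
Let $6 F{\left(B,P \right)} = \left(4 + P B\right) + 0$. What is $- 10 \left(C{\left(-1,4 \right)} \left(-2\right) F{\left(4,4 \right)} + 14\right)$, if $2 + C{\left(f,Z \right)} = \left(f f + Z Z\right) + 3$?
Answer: $1060$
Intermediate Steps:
$C{\left(f,Z \right)} = 1 + Z^{2} + f^{2}$ ($C{\left(f,Z \right)} = -2 + \left(\left(f f + Z Z\right) + 3\right) = -2 + \left(\left(f^{2} + Z^{2}\right) + 3\right) = -2 + \left(\left(Z^{2} + f^{2}\right) + 3\right) = -2 + \left(3 + Z^{2} + f^{2}\right) = 1 + Z^{2} + f^{2}$)
$F{\left(B,P \right)} = \frac{2}{3} + \frac{B P}{6}$ ($F{\left(B,P \right)} = \frac{\left(4 + P B\right) + 0}{6} = \frac{\left(4 + B P\right) + 0}{6} = \frac{4 + B P}{6} = \frac{2}{3} + \frac{B P}{6}$)
$- 10 \left(C{\left(-1,4 \right)} \left(-2\right) F{\left(4,4 \right)} + 14\right) = - 10 \left(\left(1 + 4^{2} + \left(-1\right)^{2}\right) \left(-2\right) \left(\frac{2}{3} + \frac{1}{6} \cdot 4 \cdot 4\right) + 14\right) = - 10 \left(\left(1 + 16 + 1\right) \left(-2\right) \left(\frac{2}{3} + \frac{8}{3}\right) + 14\right) = - 10 \left(18 \left(-2\right) \frac{10}{3} + 14\right) = - 10 \left(\left(-36\right) \frac{10}{3} + 14\right) = - 10 \left(-120 + 14\right) = \left(-10\right) \left(-106\right) = 1060$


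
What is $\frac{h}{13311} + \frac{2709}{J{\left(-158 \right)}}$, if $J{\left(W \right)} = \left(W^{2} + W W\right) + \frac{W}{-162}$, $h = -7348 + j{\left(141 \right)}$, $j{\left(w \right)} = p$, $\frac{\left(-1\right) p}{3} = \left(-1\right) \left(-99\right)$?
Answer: $- \frac{27997448896}{53832971817} \approx -0.52008$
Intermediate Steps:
$p = -297$ ($p = - 3 \left(\left(-1\right) \left(-99\right)\right) = \left(-3\right) 99 = -297$)
$j{\left(w \right)} = -297$
$h = -7645$ ($h = -7348 - 297 = -7645$)
$J{\left(W \right)} = 2 W^{2} - \frac{W}{162}$ ($J{\left(W \right)} = \left(W^{2} + W^{2}\right) + W \left(- \frac{1}{162}\right) = 2 W^{2} - \frac{W}{162}$)
$\frac{h}{13311} + \frac{2709}{J{\left(-158 \right)}} = - \frac{7645}{13311} + \frac{2709}{\frac{1}{162} \left(-158\right) \left(-1 + 324 \left(-158\right)\right)} = \left(-7645\right) \frac{1}{13311} + \frac{2709}{\frac{1}{162} \left(-158\right) \left(-1 - 51192\right)} = - \frac{7645}{13311} + \frac{2709}{\frac{1}{162} \left(-158\right) \left(-51193\right)} = - \frac{7645}{13311} + \frac{2709}{\frac{4044247}{81}} = - \frac{7645}{13311} + 2709 \cdot \frac{81}{4044247} = - \frac{7645}{13311} + \frac{219429}{4044247} = - \frac{27997448896}{53832971817}$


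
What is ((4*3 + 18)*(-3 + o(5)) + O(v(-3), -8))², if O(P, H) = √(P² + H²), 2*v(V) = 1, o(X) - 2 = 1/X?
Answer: (-48 + √257)²/4 ≈ 255.50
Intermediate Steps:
o(X) = 2 + 1/X
v(V) = ½ (v(V) = (½)*1 = ½)
O(P, H) = √(H² + P²)
((4*3 + 18)*(-3 + o(5)) + O(v(-3), -8))² = ((4*3 + 18)*(-3 + (2 + 1/5)) + √((-8)² + (½)²))² = ((12 + 18)*(-3 + (2 + ⅕)) + √(64 + ¼))² = (30*(-3 + 11/5) + √(257/4))² = (30*(-⅘) + √257/2)² = (-24 + √257/2)²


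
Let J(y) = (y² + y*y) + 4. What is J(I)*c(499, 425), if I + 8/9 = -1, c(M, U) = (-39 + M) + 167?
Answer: 188518/27 ≈ 6982.1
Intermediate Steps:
c(M, U) = 128 + M
I = -17/9 (I = -8/9 - 1 = -17/9 ≈ -1.8889)
J(y) = 4 + 2*y² (J(y) = (y² + y²) + 4 = 2*y² + 4 = 4 + 2*y²)
J(I)*c(499, 425) = (4 + 2*(-17/9)²)*(128 + 499) = (4 + 2*(289/81))*627 = (4 + 578/81)*627 = (902/81)*627 = 188518/27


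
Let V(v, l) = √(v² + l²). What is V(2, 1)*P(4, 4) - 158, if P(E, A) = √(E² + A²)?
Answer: -158 + 4*√10 ≈ -145.35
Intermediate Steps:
V(v, l) = √(l² + v²)
P(E, A) = √(A² + E²)
V(2, 1)*P(4, 4) - 158 = √(1² + 2²)*√(4² + 4²) - 158 = √(1 + 4)*√(16 + 16) - 158 = √5*√32 - 158 = √5*(4*√2) - 158 = 4*√10 - 158 = -158 + 4*√10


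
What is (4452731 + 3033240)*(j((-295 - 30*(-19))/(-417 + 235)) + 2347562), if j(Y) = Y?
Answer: 3198426092949739/182 ≈ 1.7574e+13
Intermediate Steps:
(4452731 + 3033240)*(j((-295 - 30*(-19))/(-417 + 235)) + 2347562) = (4452731 + 3033240)*((-295 - 30*(-19))/(-417 + 235) + 2347562) = 7485971*((-295 + 570)/(-182) + 2347562) = 7485971*(275*(-1/182) + 2347562) = 7485971*(-275/182 + 2347562) = 7485971*(427256009/182) = 3198426092949739/182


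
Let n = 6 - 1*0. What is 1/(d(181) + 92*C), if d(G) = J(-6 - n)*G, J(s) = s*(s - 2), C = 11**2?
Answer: 1/41540 ≈ 2.4073e-5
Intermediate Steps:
n = 6 (n = 6 + 0 = 6)
C = 121
J(s) = s*(-2 + s)
d(G) = 168*G (d(G) = ((-6 - 1*6)*(-2 + (-6 - 1*6)))*G = ((-6 - 6)*(-2 + (-6 - 6)))*G = (-12*(-2 - 12))*G = (-12*(-14))*G = 168*G)
1/(d(181) + 92*C) = 1/(168*181 + 92*121) = 1/(30408 + 11132) = 1/41540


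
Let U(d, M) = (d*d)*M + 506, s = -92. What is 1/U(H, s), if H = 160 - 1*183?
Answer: -1/48162 ≈ -2.0763e-5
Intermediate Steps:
H = -23 (H = 160 - 183 = -23)
U(d, M) = 506 + M*d**2 (U(d, M) = d**2*M + 506 = M*d**2 + 506 = 506 + M*d**2)
1/U(H, s) = 1/(506 - 92*(-23)**2) = 1/(506 - 92*529) = 1/(506 - 48668) = 1/(-48162) = -1/48162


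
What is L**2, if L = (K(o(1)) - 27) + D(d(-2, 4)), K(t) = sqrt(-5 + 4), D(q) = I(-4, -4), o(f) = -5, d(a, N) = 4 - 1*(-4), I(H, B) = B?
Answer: (31 - I)**2 ≈ 960.0 - 62.0*I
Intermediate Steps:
d(a, N) = 8 (d(a, N) = 4 + 4 = 8)
D(q) = -4
K(t) = I (K(t) = sqrt(-1) = I)
L = -31 + I (L = (I - 27) - 4 = (-27 + I) - 4 = -31 + I ≈ -31.0 + 1.0*I)
L**2 = (-31 + I)**2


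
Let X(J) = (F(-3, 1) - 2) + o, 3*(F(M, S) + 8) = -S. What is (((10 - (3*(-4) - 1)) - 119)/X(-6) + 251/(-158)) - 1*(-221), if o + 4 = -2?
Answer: 1744187/7742 ≈ 225.29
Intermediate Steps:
o = -6 (o = -4 - 2 = -6)
F(M, S) = -8 - S/3 (F(M, S) = -8 + (-S)/3 = -8 - S/3)
X(J) = -49/3 (X(J) = ((-8 - 1/3*1) - 2) - 6 = ((-8 - 1/3) - 2) - 6 = (-25/3 - 2) - 6 = -31/3 - 6 = -49/3)
(((10 - (3*(-4) - 1)) - 119)/X(-6) + 251/(-158)) - 1*(-221) = (((10 - (3*(-4) - 1)) - 119)/(-49/3) + 251/(-158)) - 1*(-221) = (((10 - (-12 - 1)) - 119)*(-3/49) + 251*(-1/158)) + 221 = (((10 - 1*(-13)) - 119)*(-3/49) - 251/158) + 221 = (((10 + 13) - 119)*(-3/49) - 251/158) + 221 = ((23 - 119)*(-3/49) - 251/158) + 221 = (-96*(-3/49) - 251/158) + 221 = (288/49 - 251/158) + 221 = 33205/7742 + 221 = 1744187/7742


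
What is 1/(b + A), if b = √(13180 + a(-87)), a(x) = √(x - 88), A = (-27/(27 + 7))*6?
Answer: 17/(-81 + 17*√5*√(2636 + I*√7)) ≈ 0.0090876 - 4.7581e-6*I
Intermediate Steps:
A = -81/17 (A = (-27/34)*6 = ((1/34)*(-27))*6 = -27/34*6 = -81/17 ≈ -4.7647)
a(x) = √(-88 + x)
b = √(13180 + 5*I*√7) (b = √(13180 + √(-88 - 87)) = √(13180 + √(-175)) = √(13180 + 5*I*√7) ≈ 114.8 + 0.0576*I)
1/(b + A) = 1/(√(13180 + 5*I*√7) - 81/17) = 1/(-81/17 + √(13180 + 5*I*√7))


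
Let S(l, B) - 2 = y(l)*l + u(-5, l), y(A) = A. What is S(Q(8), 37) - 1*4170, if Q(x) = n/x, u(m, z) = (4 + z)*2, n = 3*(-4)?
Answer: -16643/4 ≈ -4160.8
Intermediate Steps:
n = -12
u(m, z) = 8 + 2*z
Q(x) = -12/x
S(l, B) = 10 + l² + 2*l (S(l, B) = 2 + (l*l + (8 + 2*l)) = 2 + (l² + (8 + 2*l)) = 2 + (8 + l² + 2*l) = 10 + l² + 2*l)
S(Q(8), 37) - 1*4170 = (10 + (-12/8)² + 2*(-12/8)) - 1*4170 = (10 + (-12*⅛)² + 2*(-12*⅛)) - 4170 = (10 + (-3/2)² + 2*(-3/2)) - 4170 = (10 + 9/4 - 3) - 4170 = 37/4 - 4170 = -16643/4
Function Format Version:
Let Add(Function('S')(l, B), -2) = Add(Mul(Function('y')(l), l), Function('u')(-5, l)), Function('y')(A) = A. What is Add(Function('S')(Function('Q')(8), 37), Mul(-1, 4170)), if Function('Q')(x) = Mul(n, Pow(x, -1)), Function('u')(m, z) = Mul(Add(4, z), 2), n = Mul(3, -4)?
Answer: Rational(-16643, 4) ≈ -4160.8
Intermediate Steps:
n = -12
Function('u')(m, z) = Add(8, Mul(2, z))
Function('Q')(x) = Mul(-12, Pow(x, -1))
Function('S')(l, B) = Add(10, Pow(l, 2), Mul(2, l)) (Function('S')(l, B) = Add(2, Add(Mul(l, l), Add(8, Mul(2, l)))) = Add(2, Add(Pow(l, 2), Add(8, Mul(2, l)))) = Add(2, Add(8, Pow(l, 2), Mul(2, l))) = Add(10, Pow(l, 2), Mul(2, l)))
Add(Function('S')(Function('Q')(8), 37), Mul(-1, 4170)) = Add(Add(10, Pow(Mul(-12, Pow(8, -1)), 2), Mul(2, Mul(-12, Pow(8, -1)))), Mul(-1, 4170)) = Add(Add(10, Pow(Mul(-12, Rational(1, 8)), 2), Mul(2, Mul(-12, Rational(1, 8)))), -4170) = Add(Add(10, Pow(Rational(-3, 2), 2), Mul(2, Rational(-3, 2))), -4170) = Add(Add(10, Rational(9, 4), -3), -4170) = Add(Rational(37, 4), -4170) = Rational(-16643, 4)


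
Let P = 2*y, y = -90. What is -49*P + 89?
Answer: 8909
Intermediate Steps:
P = -180 (P = 2*(-90) = -180)
-49*P + 89 = -49*(-180) + 89 = 8820 + 89 = 8909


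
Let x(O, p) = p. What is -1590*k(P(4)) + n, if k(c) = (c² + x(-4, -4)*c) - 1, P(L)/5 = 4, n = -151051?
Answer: -658261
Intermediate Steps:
P(L) = 20 (P(L) = 5*4 = 20)
k(c) = -1 + c² - 4*c (k(c) = (c² - 4*c) - 1 = -1 + c² - 4*c)
-1590*k(P(4)) + n = -1590*(-1 + 20² - 4*20) - 151051 = -1590*(-1 + 400 - 80) - 151051 = -1590*319 - 151051 = -507210 - 151051 = -658261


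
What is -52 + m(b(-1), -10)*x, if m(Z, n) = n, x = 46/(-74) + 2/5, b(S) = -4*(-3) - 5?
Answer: -1842/37 ≈ -49.784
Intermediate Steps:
b(S) = 7 (b(S) = 12 - 5 = 7)
x = -41/185 (x = 46*(-1/74) + 2*(⅕) = -23/37 + ⅖ = -41/185 ≈ -0.22162)
-52 + m(b(-1), -10)*x = -52 - 10*(-41/185) = -52 + 82/37 = -1842/37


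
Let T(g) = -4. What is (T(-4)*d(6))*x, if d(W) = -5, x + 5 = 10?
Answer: 100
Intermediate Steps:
x = 5 (x = -5 + 10 = 5)
(T(-4)*d(6))*x = -4*(-5)*5 = 20*5 = 100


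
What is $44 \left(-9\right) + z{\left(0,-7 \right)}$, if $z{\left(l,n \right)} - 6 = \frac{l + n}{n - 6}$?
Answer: $- \frac{5063}{13} \approx -389.46$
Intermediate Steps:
$z{\left(l,n \right)} = 6 + \frac{l + n}{-6 + n}$ ($z{\left(l,n \right)} = 6 + \frac{l + n}{n - 6} = 6 + \frac{l + n}{-6 + n}$)
$44 \left(-9\right) + z{\left(0,-7 \right)} = 44 \left(-9\right) + \frac{-36 + 0 + 7 \left(-7\right)}{-6 - 7} = -396 + \frac{-36 + 0 - 49}{-13} = -396 - - \frac{85}{13} = -396 + \frac{85}{13} = - \frac{5063}{13}$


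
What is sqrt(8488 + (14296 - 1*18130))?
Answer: sqrt(4654) ≈ 68.220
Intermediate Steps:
sqrt(8488 + (14296 - 1*18130)) = sqrt(8488 + (14296 - 18130)) = sqrt(8488 - 3834) = sqrt(4654)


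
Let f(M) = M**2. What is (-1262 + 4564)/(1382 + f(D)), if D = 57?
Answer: 3302/4631 ≈ 0.71302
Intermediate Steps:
(-1262 + 4564)/(1382 + f(D)) = (-1262 + 4564)/(1382 + 57**2) = 3302/(1382 + 3249) = 3302/4631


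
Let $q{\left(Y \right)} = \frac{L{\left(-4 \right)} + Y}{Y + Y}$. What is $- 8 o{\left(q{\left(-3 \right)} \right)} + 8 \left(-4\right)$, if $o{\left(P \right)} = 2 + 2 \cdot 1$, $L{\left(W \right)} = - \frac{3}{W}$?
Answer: $-64$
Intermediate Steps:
$q{\left(Y \right)} = \frac{\frac{3}{4} + Y}{2 Y}$ ($q{\left(Y \right)} = \frac{- \frac{3}{-4} + Y}{Y + Y} = \frac{\left(-3\right) \left(- \frac{1}{4}\right) + Y}{2 Y} = \left(\frac{3}{4} + Y\right) \frac{1}{2 Y} = \frac{\frac{3}{4} + Y}{2 Y}$)
$o{\left(P \right)} = 4$ ($o{\left(P \right)} = 2 + 2 = 4$)
$- 8 o{\left(q{\left(-3 \right)} \right)} + 8 \left(-4\right) = \left(-8\right) 4 + 8 \left(-4\right) = -32 - 32 = -64$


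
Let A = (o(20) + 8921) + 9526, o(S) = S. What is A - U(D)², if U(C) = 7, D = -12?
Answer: 18418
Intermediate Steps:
A = 18467 (A = (20 + 8921) + 9526 = 8941 + 9526 = 18467)
A - U(D)² = 18467 - 1*7² = 18467 - 1*49 = 18467 - 49 = 18418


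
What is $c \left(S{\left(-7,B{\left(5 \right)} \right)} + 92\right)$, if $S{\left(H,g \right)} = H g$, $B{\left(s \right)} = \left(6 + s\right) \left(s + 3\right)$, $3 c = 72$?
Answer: $-12576$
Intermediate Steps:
$c = 24$ ($c = \frac{1}{3} \cdot 72 = 24$)
$B{\left(s \right)} = \left(3 + s\right) \left(6 + s\right)$ ($B{\left(s \right)} = \left(6 + s\right) \left(3 + s\right) = \left(3 + s\right) \left(6 + s\right)$)
$c \left(S{\left(-7,B{\left(5 \right)} \right)} + 92\right) = 24 \left(- 7 \left(18 + 5^{2} + 9 \cdot 5\right) + 92\right) = 24 \left(- 7 \left(18 + 25 + 45\right) + 92\right) = 24 \left(\left(-7\right) 88 + 92\right) = 24 \left(-616 + 92\right) = 24 \left(-524\right) = -12576$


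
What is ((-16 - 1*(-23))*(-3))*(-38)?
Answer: 798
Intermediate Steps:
((-16 - 1*(-23))*(-3))*(-38) = ((-16 + 23)*(-3))*(-38) = (7*(-3))*(-38) = -21*(-38) = 798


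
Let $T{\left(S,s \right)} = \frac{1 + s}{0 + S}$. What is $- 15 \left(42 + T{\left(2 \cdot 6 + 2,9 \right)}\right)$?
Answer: $- \frac{4485}{7} \approx -640.71$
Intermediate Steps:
$T{\left(S,s \right)} = \frac{1 + s}{S}$
$- 15 \left(42 + T{\left(2 \cdot 6 + 2,9 \right)}\right) = - 15 \left(42 + \frac{1 + 9}{2 \cdot 6 + 2}\right) = - 15 \left(42 + \frac{1}{12 + 2} \cdot 10\right) = - 15 \left(42 + \frac{1}{14} \cdot 10\right) = - 15 \left(42 + \frac{5}{7}\right) = \left(-15\right) \frac{299}{7} = - \frac{4485}{7}$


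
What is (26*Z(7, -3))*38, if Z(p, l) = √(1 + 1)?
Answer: 988*√2 ≈ 1397.2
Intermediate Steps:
Z(p, l) = √2
(26*Z(7, -3))*38 = (26*√2)*38 = 988*√2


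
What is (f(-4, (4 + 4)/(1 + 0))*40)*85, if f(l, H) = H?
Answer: 27200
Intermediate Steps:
(f(-4, (4 + 4)/(1 + 0))*40)*85 = (((4 + 4)/(1 + 0))*40)*85 = ((8/1)*40)*85 = ((8*1)*40)*85 = (8*40)*85 = 320*85 = 27200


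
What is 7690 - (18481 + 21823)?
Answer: -32614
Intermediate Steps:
7690 - (18481 + 21823) = 7690 - 1*40304 = 7690 - 40304 = -32614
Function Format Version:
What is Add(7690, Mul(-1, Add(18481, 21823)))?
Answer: -32614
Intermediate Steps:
Add(7690, Mul(-1, Add(18481, 21823))) = Add(7690, Mul(-1, 40304)) = Add(7690, -40304) = -32614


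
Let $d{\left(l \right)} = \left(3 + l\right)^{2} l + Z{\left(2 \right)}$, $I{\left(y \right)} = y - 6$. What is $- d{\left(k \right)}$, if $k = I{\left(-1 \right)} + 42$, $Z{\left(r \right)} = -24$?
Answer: $-50516$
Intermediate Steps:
$I{\left(y \right)} = -6 + y$ ($I{\left(y \right)} = y - 6 = -6 + y$)
$k = 35$ ($k = \left(-6 - 1\right) + 42 = -7 + 42 = 35$)
$d{\left(l \right)} = -24 + l \left(3 + l\right)^{2}$ ($d{\left(l \right)} = \left(3 + l\right)^{2} l - 24 = l \left(3 + l\right)^{2} - 24 = -24 + l \left(3 + l\right)^{2}$)
$- d{\left(k \right)} = - (-24 + 35 \left(3 + 35\right)^{2}) = - (-24 + 35 \cdot 38^{2}) = - (-24 + 35 \cdot 1444) = - (-24 + 50540) = \left(-1\right) 50516 = -50516$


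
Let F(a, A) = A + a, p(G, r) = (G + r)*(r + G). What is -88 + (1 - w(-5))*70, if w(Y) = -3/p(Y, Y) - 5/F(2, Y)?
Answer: -3977/30 ≈ -132.57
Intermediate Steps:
p(G, r) = (G + r)² (p(G, r) = (G + r)*(G + r) = (G + r)²)
w(Y) = -5/(2 + Y) - 3/(4*Y²) (w(Y) = -3/(Y + Y)² - 5/(Y + 2) = -3*1/(4*Y²) - 5/(2 + Y) = -3/(4*Y²) - 5/(2 + Y) = -5/(2 + Y) - 3/(4*Y²))
-88 + (1 - w(-5))*70 = -88 + (1 - (-6 - 20*(-5)² - 3*(-5))/(4*(-5)²*(2 - 5)))*70 = -88 + (1 - (-6 - 20*25 + 15)/(4*25*(-3)))*70 = -88 + (1 - (-1)*(-6 - 500 + 15)/(4*25*3))*70 = -88 + (1 - (-1)*(-491)/(4*25*3))*70 = -88 + (1 - 1*491/300)*70 = -88 + (1 - 491/300)*70 = -88 - 191/300*70 = -88 - 1337/30 = -3977/30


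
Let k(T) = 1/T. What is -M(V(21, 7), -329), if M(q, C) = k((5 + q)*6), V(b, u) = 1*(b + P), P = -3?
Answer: -1/138 ≈ -0.0072464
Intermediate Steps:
V(b, u) = -3 + b (V(b, u) = 1*(b - 3) = 1*(-3 + b) = -3 + b)
M(q, C) = 1/(30 + 6*q) (M(q, C) = 1/((5 + q)*6) = 1/(30 + 6*q))
-M(V(21, 7), -329) = -1/(6*(5 + (-3 + 21))) = -1/(6*(5 + 18)) = -1/(6*23) = -1*1/138 = -1/138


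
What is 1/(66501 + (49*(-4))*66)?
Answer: 1/53565 ≈ 1.8669e-5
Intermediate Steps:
1/(66501 + (49*(-4))*66) = 1/(66501 - 196*66) = 1/(66501 - 12936) = 1/53565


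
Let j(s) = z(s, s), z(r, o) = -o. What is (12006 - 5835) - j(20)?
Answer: 6191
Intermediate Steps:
j(s) = -s
(12006 - 5835) - j(20) = (12006 - 5835) - (-1)*20 = 6171 - 1*(-20) = 6171 + 20 = 6191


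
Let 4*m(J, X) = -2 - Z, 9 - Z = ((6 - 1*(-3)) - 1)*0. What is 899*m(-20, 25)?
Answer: -9889/4 ≈ -2472.3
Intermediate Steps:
Z = 9 (Z = 9 - ((6 - 1*(-3)) - 1)*0 = 9 - ((6 + 3) - 1)*0 = 9 - (9 - 1)*0 = 9 - 8*0 = 9 - 1*0 = 9 + 0 = 9)
m(J, X) = -11/4 (m(J, X) = (-2 - 1*9)/4 = (-2 - 9)/4 = (¼)*(-11) = -11/4)
899*m(-20, 25) = 899*(-11/4) = -9889/4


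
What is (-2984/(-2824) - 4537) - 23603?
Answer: -9933047/353 ≈ -28139.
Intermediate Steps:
(-2984/(-2824) - 4537) - 23603 = (-2984*(-1/2824) - 4537) - 23603 = (373/353 - 4537) - 23603 = -1601188/353 - 23603 = -9933047/353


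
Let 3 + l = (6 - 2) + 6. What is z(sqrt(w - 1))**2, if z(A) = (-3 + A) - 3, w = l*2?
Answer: (6 - sqrt(13))**2 ≈ 5.7334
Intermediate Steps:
l = 7 (l = -3 + ((6 - 2) + 6) = -3 + (4 + 6) = -3 + 10 = 7)
w = 14 (w = 7*2 = 14)
z(A) = -6 + A
z(sqrt(w - 1))**2 = (-6 + sqrt(14 - 1))**2 = (-6 + sqrt(13))**2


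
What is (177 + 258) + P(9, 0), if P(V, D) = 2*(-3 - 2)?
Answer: 425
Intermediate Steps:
P(V, D) = -10 (P(V, D) = 2*(-5) = -10)
(177 + 258) + P(9, 0) = (177 + 258) - 10 = 435 - 10 = 425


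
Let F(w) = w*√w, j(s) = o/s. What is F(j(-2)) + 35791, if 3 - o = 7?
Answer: 35791 + 2*√2 ≈ 35794.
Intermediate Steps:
o = -4 (o = 3 - 1*7 = 3 - 7 = -4)
j(s) = -4/s
F(w) = w^(3/2)
F(j(-2)) + 35791 = (-4/(-2))^(3/2) + 35791 = (-4*(-½))^(3/2) + 35791 = 2^(3/2) + 35791 = 2*√2 + 35791 = 35791 + 2*√2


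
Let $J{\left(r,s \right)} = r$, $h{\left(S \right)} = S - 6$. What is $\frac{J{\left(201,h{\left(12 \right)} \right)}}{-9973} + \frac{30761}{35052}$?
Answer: $\frac{299734001}{349573596} \approx 0.85743$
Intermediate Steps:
$h{\left(S \right)} = -6 + S$
$\frac{J{\left(201,h{\left(12 \right)} \right)}}{-9973} + \frac{30761}{35052} = \frac{201}{-9973} + \frac{30761}{35052} = 201 \left(- \frac{1}{9973}\right) + 30761 \cdot \frac{1}{35052} = - \frac{201}{9973} + \frac{30761}{35052} = \frac{299734001}{349573596}$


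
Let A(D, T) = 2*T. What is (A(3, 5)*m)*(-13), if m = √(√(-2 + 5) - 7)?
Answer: -130*I*√(7 - √3) ≈ -298.38*I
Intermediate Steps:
m = √(-7 + √3) (m = √(√3 - 7) = √(-7 + √3) ≈ 2.2952*I)
(A(3, 5)*m)*(-13) = ((2*5)*√(-7 + √3))*(-13) = (10*√(-7 + √3))*(-13) = -130*√(-7 + √3)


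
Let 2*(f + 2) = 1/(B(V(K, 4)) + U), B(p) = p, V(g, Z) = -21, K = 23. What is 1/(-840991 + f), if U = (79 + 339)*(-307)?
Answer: -256694/215877857143 ≈ -1.1891e-6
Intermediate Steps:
U = -128326 (U = 418*(-307) = -128326)
f = -513389/256694 (f = -2 + 1/(2*(-21 - 128326)) = -2 + (1/2)/(-128347) = -2 + (1/2)*(-1/128347) = -2 - 1/256694 = -513389/256694 ≈ -2.0000)
1/(-840991 + f) = 1/(-840991 - 513389/256694) = 1/(-215877857143/256694) = -256694/215877857143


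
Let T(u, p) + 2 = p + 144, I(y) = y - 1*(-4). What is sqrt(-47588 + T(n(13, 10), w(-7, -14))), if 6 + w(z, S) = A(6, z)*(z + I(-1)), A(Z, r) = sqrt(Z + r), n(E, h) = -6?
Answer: 2*sqrt(-11863 - I) ≈ 0.0091813 - 217.83*I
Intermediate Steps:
I(y) = 4 + y (I(y) = y + 4 = 4 + y)
w(z, S) = -6 + sqrt(6 + z)*(3 + z) (w(z, S) = -6 + sqrt(6 + z)*(z + (4 - 1)) = -6 + sqrt(6 + z)*(z + 3) = -6 + sqrt(6 + z)*(3 + z))
T(u, p) = 142 + p (T(u, p) = -2 + (p + 144) = -2 + (144 + p) = 142 + p)
sqrt(-47588 + T(n(13, 10), w(-7, -14))) = sqrt(-47588 + (142 + (-6 + 3*sqrt(6 - 7) - 7*sqrt(6 - 7)))) = sqrt(-47588 + (142 + (-6 + 3*sqrt(-1) - 7*I))) = sqrt(-47588 + (142 + (-6 + 3*I - 7*I))) = sqrt(-47588 + (142 + (-6 - 4*I))) = sqrt(-47588 + (136 - 4*I)) = sqrt(-47452 - 4*I)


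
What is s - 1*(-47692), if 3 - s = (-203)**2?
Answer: 6486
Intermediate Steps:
s = -41206 (s = 3 - 1*(-203)**2 = 3 - 1*41209 = 3 - 41209 = -41206)
s - 1*(-47692) = -41206 - 1*(-47692) = -41206 + 47692 = 6486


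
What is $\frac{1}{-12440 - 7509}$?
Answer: $- \frac{1}{19949} \approx -5.0128 \cdot 10^{-5}$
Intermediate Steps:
$\frac{1}{-12440 - 7509} = \frac{1}{-19949} = - \frac{1}{19949}$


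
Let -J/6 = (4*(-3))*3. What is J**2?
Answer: 46656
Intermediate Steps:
J = 216 (J = -6*4*(-3)*3 = -(-72)*3 = -6*(-36) = 216)
J**2 = 216**2 = 46656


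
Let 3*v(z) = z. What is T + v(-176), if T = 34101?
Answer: 102127/3 ≈ 34042.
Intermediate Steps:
v(z) = z/3
T + v(-176) = 34101 + (⅓)*(-176) = 34101 - 176/3 = 102127/3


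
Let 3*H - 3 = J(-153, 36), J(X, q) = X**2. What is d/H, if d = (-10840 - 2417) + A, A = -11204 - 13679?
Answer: -9535/1951 ≈ -4.8872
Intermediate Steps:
A = -24883
H = 7804 (H = 1 + (1/3)*(-153)**2 = 1 + (1/3)*23409 = 1 + 7803 = 7804)
d = -38140 (d = (-10840 - 2417) - 24883 = -13257 - 24883 = -38140)
d/H = -38140/7804 = -38140*1/7804 = -9535/1951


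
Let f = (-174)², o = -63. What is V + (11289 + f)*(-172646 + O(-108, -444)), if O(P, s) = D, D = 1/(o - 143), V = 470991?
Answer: -1478165401359/206 ≈ -7.1756e+9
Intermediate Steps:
D = -1/206 (D = 1/(-63 - 143) = 1/(-206) = -1/206 ≈ -0.0048544)
O(P, s) = -1/206
f = 30276
V + (11289 + f)*(-172646 + O(-108, -444)) = 470991 + (11289 + 30276)*(-172646 - 1/206) = 470991 + 41565*(-35565077/206) = 470991 - 1478262425505/206 = -1478165401359/206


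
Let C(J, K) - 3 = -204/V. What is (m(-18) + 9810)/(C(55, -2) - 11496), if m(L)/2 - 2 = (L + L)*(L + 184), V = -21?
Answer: 14966/80383 ≈ 0.18618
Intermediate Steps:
C(J, K) = 89/7 (C(J, K) = 3 - 204/(-21) = 3 - 204*(-1/21) = 3 + 68/7 = 89/7)
m(L) = 4 + 4*L*(184 + L) (m(L) = 4 + 2*((L + L)*(L + 184)) = 4 + 2*((2*L)*(184 + L)) = 4 + 2*(2*L*(184 + L)) = 4 + 4*L*(184 + L))
(m(-18) + 9810)/(C(55, -2) - 11496) = ((4 + 4*(-18)² + 736*(-18)) + 9810)/(89/7 - 11496) = ((4 + 4*324 - 13248) + 9810)/(-80383/7) = ((4 + 1296 - 13248) + 9810)*(-7/80383) = (-11948 + 9810)*(-7/80383) = -2138*(-7/80383) = 14966/80383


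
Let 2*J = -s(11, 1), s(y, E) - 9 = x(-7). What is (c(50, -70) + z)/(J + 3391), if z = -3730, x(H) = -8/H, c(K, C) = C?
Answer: -53200/47403 ≈ -1.1223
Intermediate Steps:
s(y, E) = 71/7 (s(y, E) = 9 - 8/(-7) = 9 - 8*(-⅐) = 9 + 8/7 = 71/7)
J = -71/14 (J = (-1*71/7)/2 = (½)*(-71/7) = -71/14 ≈ -5.0714)
(c(50, -70) + z)/(J + 3391) = (-70 - 3730)/(-71/14 + 3391) = -3800/47403/14 = -3800*14/47403 = -53200/47403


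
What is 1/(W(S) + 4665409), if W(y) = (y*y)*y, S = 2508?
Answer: 1/15780145921 ≈ 6.3371e-11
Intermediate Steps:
W(y) = y**3 (W(y) = y**2*y = y**3)
1/(W(S) + 4665409) = 1/(2508**3 + 4665409) = 1/(15775480512 + 4665409) = 1/15780145921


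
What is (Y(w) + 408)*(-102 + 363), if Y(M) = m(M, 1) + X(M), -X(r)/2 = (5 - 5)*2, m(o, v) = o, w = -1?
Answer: 106227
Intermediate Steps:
X(r) = 0 (X(r) = -2*(5 - 5)*2 = -0*2 = -2*0 = 0)
Y(M) = M (Y(M) = M + 0 = M)
(Y(w) + 408)*(-102 + 363) = (-1 + 408)*(-102 + 363) = 407*261 = 106227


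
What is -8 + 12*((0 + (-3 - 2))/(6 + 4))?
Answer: -14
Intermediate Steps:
-8 + 12*((0 + (-3 - 2))/(6 + 4)) = -8 + 12*((0 - 5)/10) = -8 + 12*(-5*1/10) = -8 + 12*(-1/2) = -8 - 6 = -14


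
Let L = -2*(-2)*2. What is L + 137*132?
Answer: 18092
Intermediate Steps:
L = 8 (L = 4*2 = 8)
L + 137*132 = 8 + 137*132 = 8 + 18084 = 18092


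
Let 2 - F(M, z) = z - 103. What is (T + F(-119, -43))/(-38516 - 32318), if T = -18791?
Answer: 18643/70834 ≈ 0.26319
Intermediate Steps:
F(M, z) = 105 - z (F(M, z) = 2 - (z - 103) = 2 - (-103 + z) = 2 + (103 - z) = 105 - z)
(T + F(-119, -43))/(-38516 - 32318) = (-18791 + (105 - 1*(-43)))/(-38516 - 32318) = (-18791 + (105 + 43))/(-70834) = (-18791 + 148)*(-1/70834) = -18643*(-1/70834) = 18643/70834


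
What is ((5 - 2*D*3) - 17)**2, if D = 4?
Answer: 1296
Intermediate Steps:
((5 - 2*D*3) - 17)**2 = ((5 - 8*3) - 17)**2 = ((5 - 2*12) - 17)**2 = ((5 - 24) - 17)**2 = (-19 - 17)**2 = (-36)**2 = 1296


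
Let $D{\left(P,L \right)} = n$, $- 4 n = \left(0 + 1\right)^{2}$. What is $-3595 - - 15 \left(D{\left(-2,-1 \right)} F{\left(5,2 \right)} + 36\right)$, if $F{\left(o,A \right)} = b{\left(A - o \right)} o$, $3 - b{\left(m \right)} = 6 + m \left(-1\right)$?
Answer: $- \frac{5885}{2} \approx -2942.5$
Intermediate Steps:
$b{\left(m \right)} = -3 + m$ ($b{\left(m \right)} = 3 - \left(6 + m \left(-1\right)\right) = 3 - \left(6 - m\right) = 3 + \left(-6 + m\right) = -3 + m$)
$n = - \frac{1}{4}$ ($n = - \frac{\left(0 + 1\right)^{2}}{4} = - \frac{1^{2}}{4} = \left(- \frac{1}{4}\right) 1 = - \frac{1}{4} \approx -0.25$)
$F{\left(o,A \right)} = o \left(-3 + A - o\right)$ ($F{\left(o,A \right)} = \left(-3 + \left(A - o\right)\right) o = \left(-3 + A - o\right) o = o \left(-3 + A - o\right)$)
$D{\left(P,L \right)} = - \frac{1}{4}$
$-3595 - - 15 \left(D{\left(-2,-1 \right)} F{\left(5,2 \right)} + 36\right) = -3595 - - 15 \left(- \frac{5 \left(-3 + 2 - 5\right)}{4} + 36\right) = -3595 - - 15 \left(- \frac{5 \left(-6\right)}{4} + 36\right) = -3595 - - 15 \left(\left(- \frac{1}{4}\right) \left(-30\right) + 36\right) = -3595 - - 15 \left(\frac{15}{2} + 36\right) = -3595 - \left(-15\right) \frac{87}{2} = -3595 - - \frac{1305}{2} = -3595 + \frac{1305}{2} = - \frac{5885}{2}$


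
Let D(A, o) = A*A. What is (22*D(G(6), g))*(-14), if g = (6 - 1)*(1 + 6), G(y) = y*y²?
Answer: -14370048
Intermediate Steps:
G(y) = y³
g = 35 (g = 5*7 = 35)
D(A, o) = A²
(22*D(G(6), g))*(-14) = (22*(6³)²)*(-14) = (22*216²)*(-14) = (22*46656)*(-14) = 1026432*(-14) = -14370048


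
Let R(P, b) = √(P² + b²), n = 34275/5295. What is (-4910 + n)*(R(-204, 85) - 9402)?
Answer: 15891806045/353 ≈ 4.5019e+7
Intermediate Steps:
n = 2285/353 (n = 34275*(1/5295) = 2285/353 ≈ 6.4731)
(-4910 + n)*(R(-204, 85) - 9402) = (-4910 + 2285/353)*(√((-204)² + 85²) - 9402) = -1730945*(√(41616 + 7225) - 9402)/353 = -1730945*(√48841 - 9402)/353 = -1730945*(221 - 9402)/353 = -1730945/353*(-9181) = 15891806045/353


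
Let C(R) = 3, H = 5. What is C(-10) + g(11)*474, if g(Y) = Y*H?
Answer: 26073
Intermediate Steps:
g(Y) = 5*Y (g(Y) = Y*5 = 5*Y)
C(-10) + g(11)*474 = 3 + (5*11)*474 = 3 + 55*474 = 3 + 26070 = 26073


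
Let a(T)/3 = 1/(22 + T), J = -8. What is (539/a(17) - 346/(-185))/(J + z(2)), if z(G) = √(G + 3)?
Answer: -10373128/10915 - 1296641*√5/10915 ≈ -1216.0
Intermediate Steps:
z(G) = √(3 + G)
a(T) = 3/(22 + T)
(539/a(17) - 346/(-185))/(J + z(2)) = (539/((3/(22 + 17))) - 346/(-185))/(-8 + √(3 + 2)) = (539/((3/39)) - 346*(-1/185))/(-8 + √5) = (539/((3*(1/39))) + 346/185)/(-8 + √5) = (539/(1/13) + 346/185)/(-8 + √5) = (539*13 + 346/185)/(-8 + √5) = (7007 + 346/185)/(-8 + √5) = 1296641/(185*(-8 + √5))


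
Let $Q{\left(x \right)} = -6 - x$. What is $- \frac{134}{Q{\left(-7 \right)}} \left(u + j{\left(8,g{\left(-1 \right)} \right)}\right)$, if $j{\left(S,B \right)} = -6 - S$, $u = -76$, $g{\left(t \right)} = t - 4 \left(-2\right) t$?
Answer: $12060$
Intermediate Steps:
$g{\left(t \right)} = 9 t$ ($g{\left(t \right)} = t - - 8 t = t + 8 t = 9 t$)
$- \frac{134}{Q{\left(-7 \right)}} \left(u + j{\left(8,g{\left(-1 \right)} \right)}\right) = - \frac{134}{-6 - -7} \left(-76 - 14\right) = - \frac{134}{-6 + 7} \left(-76 - 14\right) = - \frac{134}{1} \left(-76 - 14\right) = \left(-134\right) 1 \left(-90\right) = \left(-134\right) \left(-90\right) = 12060$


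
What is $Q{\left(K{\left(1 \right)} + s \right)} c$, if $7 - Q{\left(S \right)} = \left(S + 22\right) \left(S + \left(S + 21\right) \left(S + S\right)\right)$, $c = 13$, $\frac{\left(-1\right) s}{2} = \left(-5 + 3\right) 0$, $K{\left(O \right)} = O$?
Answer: $-13364$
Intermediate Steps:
$s = 0$ ($s = - 2 \left(-5 + 3\right) 0 = - 2 \left(\left(-2\right) 0\right) = \left(-2\right) 0 = 0$)
$Q{\left(S \right)} = 7 - \left(22 + S\right) \left(S + 2 S \left(21 + S\right)\right)$ ($Q{\left(S \right)} = 7 - \left(S + 22\right) \left(S + \left(S + 21\right) \left(S + S\right)\right) = 7 - \left(22 + S\right) \left(S + \left(21 + S\right) 2 S\right) = 7 - \left(22 + S\right) \left(S + 2 S \left(21 + S\right)\right)$)
$Q{\left(K{\left(1 \right)} + s \right)} c = \left(7 - 946 \left(1 + 0\right) - 87 \left(1 + 0\right)^{2} - 2 \left(1 + 0\right)^{3}\right) 13 = \left(7 - 946 - 87 \cdot 1^{2} - 2 \cdot 1^{3}\right) 13 = \left(7 - 946 - 87 - 2\right) 13 = \left(-1028\right) 13 = -13364$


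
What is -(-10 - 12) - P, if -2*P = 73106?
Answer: 36575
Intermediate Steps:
P = -36553 (P = -½*73106 = -36553)
-(-10 - 12) - P = -(-10 - 12) - 1*(-36553) = -1*(-22) + 36553 = 22 + 36553 = 36575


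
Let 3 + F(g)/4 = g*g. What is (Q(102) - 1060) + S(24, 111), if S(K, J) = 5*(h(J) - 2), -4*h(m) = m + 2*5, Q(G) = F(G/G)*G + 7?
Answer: -8121/4 ≈ -2030.3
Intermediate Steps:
F(g) = -12 + 4*g² (F(g) = -12 + 4*(g*g) = -12 + 4*g²)
Q(G) = 7 - 8*G (Q(G) = (-12 + 4*(G/G)²)*G + 7 = (-12 + 4*1²)*G + 7 = (-12 + 4*1)*G + 7 = (-12 + 4)*G + 7 = -8*G + 7 = 7 - 8*G)
h(m) = -5/2 - m/4 (h(m) = -(m + 2*5)/4 = -(m + 10)/4 = -(10 + m)/4 = -5/2 - m/4)
S(K, J) = -45/2 - 5*J/4 (S(K, J) = 5*((-5/2 - J/4) - 2) = 5*(-9/2 - J/4) = -45/2 - 5*J/4)
(Q(102) - 1060) + S(24, 111) = ((7 - 8*102) - 1060) + (-45/2 - 5/4*111) = ((7 - 816) - 1060) + (-45/2 - 555/4) = (-809 - 1060) - 645/4 = -1869 - 645/4 = -8121/4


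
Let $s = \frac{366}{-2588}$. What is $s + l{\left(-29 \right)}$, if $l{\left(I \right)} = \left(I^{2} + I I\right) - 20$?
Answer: $\frac{2150445}{1294} \approx 1661.9$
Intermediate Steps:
$l{\left(I \right)} = -20 + 2 I^{2}$ ($l{\left(I \right)} = \left(I^{2} + I^{2}\right) - 20 = 2 I^{2} - 20 = -20 + 2 I^{2}$)
$s = - \frac{183}{1294}$ ($s = 366 \left(- \frac{1}{2588}\right) = - \frac{183}{1294} \approx -0.14142$)
$s + l{\left(-29 \right)} = - \frac{183}{1294} - \left(20 - 2 \left(-29\right)^{2}\right) = - \frac{183}{1294} + \left(-20 + 2 \cdot 841\right) = - \frac{183}{1294} + \left(-20 + 1682\right) = - \frac{183}{1294} + 1662 = \frac{2150445}{1294}$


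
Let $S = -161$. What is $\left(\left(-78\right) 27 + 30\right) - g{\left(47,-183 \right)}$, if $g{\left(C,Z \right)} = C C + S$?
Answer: $-4124$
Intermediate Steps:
$g{\left(C,Z \right)} = -161 + C^{2}$ ($g{\left(C,Z \right)} = C C - 161 = C^{2} - 161 = -161 + C^{2}$)
$\left(\left(-78\right) 27 + 30\right) - g{\left(47,-183 \right)} = \left(\left(-78\right) 27 + 30\right) - \left(-161 + 47^{2}\right) = \left(-2106 + 30\right) - \left(-161 + 2209\right) = -2076 - 2048 = -4124$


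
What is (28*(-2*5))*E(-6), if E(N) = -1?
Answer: 280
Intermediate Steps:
(28*(-2*5))*E(-6) = (28*(-2*5))*(-1) = (28*(-10))*(-1) = -280*(-1) = 280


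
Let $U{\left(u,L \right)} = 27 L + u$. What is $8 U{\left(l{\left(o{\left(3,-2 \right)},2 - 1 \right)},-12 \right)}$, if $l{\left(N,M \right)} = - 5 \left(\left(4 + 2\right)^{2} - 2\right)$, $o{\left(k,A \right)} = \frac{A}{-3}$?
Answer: $-3952$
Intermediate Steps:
$o{\left(k,A \right)} = - \frac{A}{3}$ ($o{\left(k,A \right)} = A \left(- \frac{1}{3}\right) = - \frac{A}{3}$)
$l{\left(N,M \right)} = -170$ ($l{\left(N,M \right)} = - 5 \left(6^{2} - 2\right) = - 5 \left(36 - 2\right) = \left(-5\right) 34 = -170$)
$U{\left(u,L \right)} = u + 27 L$
$8 U{\left(l{\left(o{\left(3,-2 \right)},2 - 1 \right)},-12 \right)} = 8 \left(-170 + 27 \left(-12\right)\right) = 8 \left(-170 - 324\right) = 8 \left(-494\right) = -3952$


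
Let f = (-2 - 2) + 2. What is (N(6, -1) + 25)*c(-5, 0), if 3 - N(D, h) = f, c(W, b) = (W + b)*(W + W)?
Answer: 1500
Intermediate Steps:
f = -2 (f = -4 + 2 = -2)
c(W, b) = 2*W*(W + b) (c(W, b) = (W + b)*(2*W) = 2*W*(W + b))
N(D, h) = 5 (N(D, h) = 3 - 1*(-2) = 3 + 2 = 5)
(N(6, -1) + 25)*c(-5, 0) = (5 + 25)*(2*(-5)*(-5 + 0)) = 30*(2*(-5)*(-5)) = 30*50 = 1500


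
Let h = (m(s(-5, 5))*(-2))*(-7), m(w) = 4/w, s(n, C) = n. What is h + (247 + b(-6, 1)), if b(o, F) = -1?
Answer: 1174/5 ≈ 234.80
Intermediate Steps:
h = -56/5 (h = ((4/(-5))*(-2))*(-7) = ((4*(-1/5))*(-2))*(-7) = -4/5*(-2)*(-7) = (8/5)*(-7) = -56/5 ≈ -11.200)
h + (247 + b(-6, 1)) = -56/5 + (247 - 1) = -56/5 + 246 = 1174/5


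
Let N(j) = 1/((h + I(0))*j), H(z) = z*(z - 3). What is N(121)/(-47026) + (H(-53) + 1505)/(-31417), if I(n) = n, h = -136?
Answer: -3461475104471/24312355095952 ≈ -0.14238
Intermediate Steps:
H(z) = z*(-3 + z)
N(j) = -1/(136*j) (N(j) = 1/((-136 + 0)*j) = 1/((-136)*j) = -1/(136*j))
N(121)/(-47026) + (H(-53) + 1505)/(-31417) = -1/136/121/(-47026) + (-53*(-3 - 53) + 1505)/(-31417) = -1/136*1/121*(-1/47026) + (-53*(-56) + 1505)*(-1/31417) = -1/16456*(-1/47026) + (2968 + 1505)*(-1/31417) = 1/773859856 + 4473*(-1/31417) = 1/773859856 - 4473/31417 = -3461475104471/24312355095952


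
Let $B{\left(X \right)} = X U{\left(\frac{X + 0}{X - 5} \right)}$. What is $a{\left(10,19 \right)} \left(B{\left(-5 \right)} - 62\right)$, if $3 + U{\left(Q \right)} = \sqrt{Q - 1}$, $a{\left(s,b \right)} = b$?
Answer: $-893 - \frac{95 i \sqrt{2}}{2} \approx -893.0 - 67.175 i$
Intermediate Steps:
$U{\left(Q \right)} = -3 + \sqrt{-1 + Q}$ ($U{\left(Q \right)} = -3 + \sqrt{Q - 1} = -3 + \sqrt{-1 + Q}$)
$B{\left(X \right)} = X \left(-3 + \sqrt{-1 + \frac{X}{-5 + X}}\right)$ ($B{\left(X \right)} = X \left(-3 + \sqrt{-1 + \frac{X + 0}{X - 5}}\right) = X \left(-3 + \sqrt{-1 + \frac{X}{-5 + X}}\right)$)
$a{\left(10,19 \right)} \left(B{\left(-5 \right)} - 62\right) = 19 \left(- 5 \left(-3 + \sqrt{5} \sqrt{\frac{1}{-5 - 5}}\right) - 62\right) = 19 \left(- 5 \left(-3 + \sqrt{5} \sqrt{\frac{1}{-10}}\right) - 62\right) = 19 \left(- 5 \left(-3 + \sqrt{5} \sqrt{- \frac{1}{10}}\right) - 62\right) = 19 \left(- 5 \left(-3 + \sqrt{5} \frac{i \sqrt{10}}{10}\right) - 62\right) = 19 \left(- 5 \left(-3 + \frac{i \sqrt{2}}{2}\right) - 62\right) = 19 \left(\left(15 - \frac{5 i \sqrt{2}}{2}\right) - 62\right) = 19 \left(-47 - \frac{5 i \sqrt{2}}{2}\right) = -893 - \frac{95 i \sqrt{2}}{2}$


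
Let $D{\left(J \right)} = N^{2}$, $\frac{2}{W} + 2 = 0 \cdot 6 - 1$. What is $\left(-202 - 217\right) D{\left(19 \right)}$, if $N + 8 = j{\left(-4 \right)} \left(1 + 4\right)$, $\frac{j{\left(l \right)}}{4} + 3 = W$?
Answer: $- \frac{24945584}{9} \approx -2.7717 \cdot 10^{6}$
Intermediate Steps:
$W = - \frac{2}{3}$ ($W = \frac{2}{-2 + \left(0 \cdot 6 - 1\right)} = \frac{2}{-2 + \left(0 - 1\right)} = \frac{2}{-2 - 1} = \frac{2}{-3} = 2 \left(- \frac{1}{3}\right) = - \frac{2}{3} \approx -0.66667$)
$j{\left(l \right)} = - \frac{44}{3}$ ($j{\left(l \right)} = -12 + 4 \left(- \frac{2}{3}\right) = -12 - \frac{8}{3} = - \frac{44}{3}$)
$N = - \frac{244}{3}$ ($N = -8 - \frac{44 \left(1 + 4\right)}{3} = -8 - \frac{220}{3} = - \frac{244}{3} \approx -81.333$)
$D{\left(J \right)} = \frac{59536}{9}$ ($D{\left(J \right)} = \left(- \frac{244}{3}\right)^{2} = \frac{59536}{9}$)
$\left(-202 - 217\right) D{\left(19 \right)} = \left(-202 - 217\right) \frac{59536}{9} = \left(-419\right) \frac{59536}{9} = - \frac{24945584}{9}$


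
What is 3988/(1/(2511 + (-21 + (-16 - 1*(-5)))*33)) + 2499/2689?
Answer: 15603032559/2689 ≈ 5.8025e+6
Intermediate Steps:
3988/(1/(2511 + (-21 + (-16 - 1*(-5)))*33)) + 2499/2689 = 3988/(1/(2511 + (-21 + (-16 + 5))*33)) + 2499*(1/2689) = 3988/(1/(2511 + (-21 - 11)*33)) + 2499/2689 = 3988/(1/(2511 - 32*33)) + 2499/2689 = 3988/(1/(2511 - 1056)) + 2499/2689 = 3988/(1/1455) + 2499/2689 = 3988*1455 + 2499/2689 = 5802540 + 2499/2689 = 15603032559/2689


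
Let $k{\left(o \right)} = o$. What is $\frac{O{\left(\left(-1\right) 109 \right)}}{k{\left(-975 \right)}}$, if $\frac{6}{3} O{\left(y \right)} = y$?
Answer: $\frac{109}{1950} \approx 0.055897$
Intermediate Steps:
$O{\left(y \right)} = \frac{y}{2}$
$\frac{O{\left(\left(-1\right) 109 \right)}}{k{\left(-975 \right)}} = \frac{\frac{1}{2} \left(\left(-1\right) 109\right)}{-975} = \frac{1}{2} \left(-109\right) \left(- \frac{1}{975}\right) = \left(- \frac{109}{2}\right) \left(- \frac{1}{975}\right) = \frac{109}{1950}$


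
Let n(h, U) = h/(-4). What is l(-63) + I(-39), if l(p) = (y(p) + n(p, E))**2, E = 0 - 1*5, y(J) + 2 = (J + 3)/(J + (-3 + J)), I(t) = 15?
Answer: 6421785/29584 ≈ 217.07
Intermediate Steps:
y(J) = -2 + (3 + J)/(-3 + 2*J) (y(J) = -2 + (J + 3)/(J + (-3 + J)) = -2 + (3 + J)/(-3 + 2*J))
E = -5 (E = 0 - 5 = -5)
n(h, U) = -h/4 (n(h, U) = h*(-1/4) = -h/4)
l(p) = (-p/4 + 3*(3 - p)/(-3 + 2*p))**2 (l(p) = (3*(3 - p)/(-3 + 2*p) - p/4)**2 = (-p/4 + 3*(3 - p)/(-3 + 2*p))**2)
l(-63) + I(-39) = (-36 + 2*(-63)**2 + 9*(-63))**2/(16*(-3 + 2*(-63))**2) + 15 = (-36 + 2*3969 - 567)**2/(16*(-3 - 126)**2) + 15 = (1/16)*(-36 + 7938 - 567)**2/(-129)**2 + 15 = (1/16)*(1/16641)*7335**2 + 15 = (1/16)*(1/16641)*53802225 + 15 = 5978025/29584 + 15 = 6421785/29584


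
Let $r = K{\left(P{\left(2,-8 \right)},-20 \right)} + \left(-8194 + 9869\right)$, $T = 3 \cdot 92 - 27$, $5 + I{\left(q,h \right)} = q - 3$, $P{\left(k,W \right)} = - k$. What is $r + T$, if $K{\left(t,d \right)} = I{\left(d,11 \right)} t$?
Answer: $1980$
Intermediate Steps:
$I{\left(q,h \right)} = -8 + q$ ($I{\left(q,h \right)} = -5 + \left(q - 3\right) = -5 + \left(-3 + q\right) = -8 + q$)
$K{\left(t,d \right)} = t \left(-8 + d\right)$ ($K{\left(t,d \right)} = \left(-8 + d\right) t = t \left(-8 + d\right)$)
$T = 249$ ($T = 276 - 27 = 249$)
$r = 1731$ ($r = \left(-1\right) 2 \left(-8 - 20\right) + \left(-8194 + 9869\right) = \left(-2\right) \left(-28\right) + 1675 = 56 + 1675 = 1731$)
$r + T = 1731 + 249 = 1980$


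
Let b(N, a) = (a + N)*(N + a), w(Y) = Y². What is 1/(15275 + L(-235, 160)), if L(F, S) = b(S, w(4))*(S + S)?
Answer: 1/9927595 ≈ 1.0073e-7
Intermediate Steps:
b(N, a) = (N + a)² (b(N, a) = (N + a)*(N + a) = (N + a)²)
L(F, S) = 2*S*(16 + S)² (L(F, S) = (S + 4²)²*(S + S) = (S + 16)²*(2*S) = (16 + S)²*(2*S) = 2*S*(16 + S)²)
1/(15275 + L(-235, 160)) = 1/(15275 + 2*160*(16 + 160)²) = 1/(15275 + 2*160*176²) = 1/(15275 + 2*160*30976) = 1/(15275 + 9912320) = 1/9927595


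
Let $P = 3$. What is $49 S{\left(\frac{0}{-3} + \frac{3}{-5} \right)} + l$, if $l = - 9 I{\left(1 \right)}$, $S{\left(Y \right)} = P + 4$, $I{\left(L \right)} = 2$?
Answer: $325$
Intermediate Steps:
$S{\left(Y \right)} = 7$ ($S{\left(Y \right)} = 3 + 4 = 7$)
$l = -18$ ($l = \left(-9\right) 2 = -18$)
$49 S{\left(\frac{0}{-3} + \frac{3}{-5} \right)} + l = 49 \cdot 7 - 18 = 343 - 18 = 325$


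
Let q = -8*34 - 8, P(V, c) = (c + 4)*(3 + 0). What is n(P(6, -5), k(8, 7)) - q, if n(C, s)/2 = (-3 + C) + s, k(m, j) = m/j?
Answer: 1892/7 ≈ 270.29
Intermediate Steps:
P(V, c) = 12 + 3*c (P(V, c) = (4 + c)*3 = 12 + 3*c)
q = -280 (q = -272 - 8 = -280)
n(C, s) = -6 + 2*C + 2*s (n(C, s) = 2*((-3 + C) + s) = 2*(-3 + C + s) = -6 + 2*C + 2*s)
n(P(6, -5), k(8, 7)) - q = (-6 + 2*(12 + 3*(-5)) + 2*(8/7)) - 1*(-280) = (-6 + 2*(12 - 15) + 2*(8*(1/7))) + 280 = (-6 + 2*(-3) + 2*(8/7)) + 280 = (-6 - 6 + 16/7) + 280 = -68/7 + 280 = 1892/7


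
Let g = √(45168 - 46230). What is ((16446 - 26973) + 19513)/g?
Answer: -4493*I*√118/177 ≈ -275.74*I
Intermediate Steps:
g = 3*I*√118 (g = √(-1062) = 3*I*√118 ≈ 32.588*I)
((16446 - 26973) + 19513)/g = ((16446 - 26973) + 19513)/((3*I*√118)) = (-10527 + 19513)*(-I*√118/354) = 8986*(-I*√118/354) = -4493*I*√118/177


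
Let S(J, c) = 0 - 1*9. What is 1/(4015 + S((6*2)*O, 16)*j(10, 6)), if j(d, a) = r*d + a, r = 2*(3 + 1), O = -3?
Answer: 1/3241 ≈ 0.00030855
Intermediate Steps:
r = 8 (r = 2*4 = 8)
j(d, a) = a + 8*d (j(d, a) = 8*d + a = a + 8*d)
S(J, c) = -9 (S(J, c) = 0 - 9 = -9)
1/(4015 + S((6*2)*O, 16)*j(10, 6)) = 1/(4015 - 9*(6 + 8*10)) = 1/(4015 - 9*(6 + 80)) = 1/(4015 - 9*86) = 1/(4015 - 774) = 1/3241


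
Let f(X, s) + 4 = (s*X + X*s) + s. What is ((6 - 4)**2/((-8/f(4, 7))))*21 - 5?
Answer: -1249/2 ≈ -624.50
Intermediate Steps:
f(X, s) = -4 + s + 2*X*s (f(X, s) = -4 + ((s*X + X*s) + s) = -4 + ((X*s + X*s) + s) = -4 + (2*X*s + s) = -4 + (s + 2*X*s) = -4 + s + 2*X*s)
((6 - 4)**2/((-8/f(4, 7))))*21 - 5 = ((6 - 4)**2/((-8/(-4 + 7 + 2*4*7))))*21 - 5 = (2**2/((-8/(-4 + 7 + 56))))*21 - 5 = (4/((-8/59)))*21 - 5 = (4/((-8*1/59)))*21 - 5 = (4/(-8/59))*21 - 5 = (4*(-59/8))*21 - 5 = -59/2*21 - 5 = -1239/2 - 5 = -1249/2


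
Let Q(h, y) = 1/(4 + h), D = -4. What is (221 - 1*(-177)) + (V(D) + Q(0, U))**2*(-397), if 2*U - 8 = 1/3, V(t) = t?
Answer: -82957/16 ≈ -5184.8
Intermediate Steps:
U = 25/6 (U = 4 + (1/2)/3 = 4 + (1/2)*(1/3) = 4 + 1/6 = 25/6 ≈ 4.1667)
(221 - 1*(-177)) + (V(D) + Q(0, U))**2*(-397) = (221 - 1*(-177)) + (-4 + 1/(4 + 0))**2*(-397) = (221 + 177) + (-4 + 1/4)**2*(-397) = 398 + (-4 + 1/4)**2*(-397) = 398 + (-15/4)**2*(-397) = 398 + (225/16)*(-397) = 398 - 89325/16 = -82957/16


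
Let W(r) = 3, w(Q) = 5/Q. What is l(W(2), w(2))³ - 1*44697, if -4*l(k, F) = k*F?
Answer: -22888239/512 ≈ -44704.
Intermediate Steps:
l(k, F) = -F*k/4 (l(k, F) = -k*F/4 = -F*k/4)
l(W(2), w(2))³ - 1*44697 = (-¼*5/2*3)³ - 1*44697 = (-¼*5*(½)*3)³ - 44697 = (-¼*5/2*3)³ - 44697 = (-15/8)³ - 44697 = -3375/512 - 44697 = -22888239/512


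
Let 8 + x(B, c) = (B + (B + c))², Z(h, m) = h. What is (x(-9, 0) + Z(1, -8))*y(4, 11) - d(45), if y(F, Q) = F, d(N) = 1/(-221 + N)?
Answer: 223169/176 ≈ 1268.0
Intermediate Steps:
x(B, c) = -8 + (c + 2*B)² (x(B, c) = -8 + (B + (B + c))² = -8 + (c + 2*B)²)
(x(-9, 0) + Z(1, -8))*y(4, 11) - d(45) = ((-8 + (0 + 2*(-9))²) + 1)*4 - 1/(-221 + 45) = ((-8 + (0 - 18)²) + 1)*4 - 1/(-176) = ((-8 + (-18)²) + 1)*4 - 1*(-1/176) = ((-8 + 324) + 1)*4 + 1/176 = (316 + 1)*4 + 1/176 = 317*4 + 1/176 = 1268 + 1/176 = 223169/176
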